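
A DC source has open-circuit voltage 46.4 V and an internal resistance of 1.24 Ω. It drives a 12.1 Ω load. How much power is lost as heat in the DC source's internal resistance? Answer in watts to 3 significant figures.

The source's internal resistance is just another series element carrying I; its dissipation is I²r.
I = ε / (r + R) = 46.4 / (1.24 + 12.1) = 3.478 A
P_int = I² r = (3.478)² × 1.24 = 15.00 W

15.0 W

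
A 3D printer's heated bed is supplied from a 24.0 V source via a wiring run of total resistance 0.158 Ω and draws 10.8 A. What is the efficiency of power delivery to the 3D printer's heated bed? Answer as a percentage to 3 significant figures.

92.9 %

The wiring run carries the full 10.8 A.
P_line = I² R_line = (10.80)² × 0.158 = 18.43 W
P_source = V I = 24.0 × 10.80 = 259.2 W; P_load = 240.8 W
η = P_load / P_source = 240.8 / 259.2 = 0.9289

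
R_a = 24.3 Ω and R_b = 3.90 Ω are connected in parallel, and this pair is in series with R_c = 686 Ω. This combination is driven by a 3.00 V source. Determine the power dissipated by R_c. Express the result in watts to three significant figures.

0.0130 W

Collapse the R_a‖R_b pair into one equivalent R_p; then R_p and R_c form a series string.
R_p = (24.3×3.90)/(24.3+3.90) = 3.361 Ω
R_total = R_p + 686 = 3.361 + 686 = 689.4 Ω
I = V / R_total = 3.00 / 689.4 = 0.004352 A
R_c is the series element, so its power is I²R.
P_R_c = (0.004352)² × 686 = 0.01299 W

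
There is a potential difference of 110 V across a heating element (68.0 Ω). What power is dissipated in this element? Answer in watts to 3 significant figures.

We know the drop across the element and its resistance — P = V²/R, one step.
P = (110 V)² / 68.0 Ω = 177.9 W

178 W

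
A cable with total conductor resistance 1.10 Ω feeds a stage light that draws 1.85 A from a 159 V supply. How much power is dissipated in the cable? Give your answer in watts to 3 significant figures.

3.76 W

The cable and load are in series, so the same current flows in both; the loss is I²R_line.
The cable carries the full 1.85 A.
P_line = I² R_line = (1.850)² × 1.10 = 3.765 W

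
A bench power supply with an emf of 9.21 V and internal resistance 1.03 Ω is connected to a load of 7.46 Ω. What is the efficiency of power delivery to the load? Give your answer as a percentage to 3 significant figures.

Efficiency is P_load / P_total. With a series r and R sharing the same I, P = I²R for each, so η = R/(R+r).
η = R / (R + r) = 7.46 / (7.46 + 1.03) = 0.8787

87.9 %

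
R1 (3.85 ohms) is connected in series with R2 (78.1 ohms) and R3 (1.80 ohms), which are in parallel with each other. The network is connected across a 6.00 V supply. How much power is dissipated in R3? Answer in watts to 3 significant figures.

1.97 W

Collapse R2‖R3 to a single equivalent, reducing the network to two series elements.
R_p = (78.1×1.80)/(78.1+1.80) = 1.759 Ω
R_total = 3.85 + 1.759 = 5.609 Ω
I = V / R_total = 6.00 / 5.609 = 1.070 A
Voltage across the parallel pair: V_p = I × R_p = 1.070 × 1.759 = 1.882 V
R3 is across V_p, so use P = V²/R for that branch.
P_R3 = (1.882)² / 1.80 = 1.968 W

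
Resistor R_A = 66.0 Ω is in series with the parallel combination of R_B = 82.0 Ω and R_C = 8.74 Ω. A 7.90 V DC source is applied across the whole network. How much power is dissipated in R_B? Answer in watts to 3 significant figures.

Replace R_B and R_C with their parallel equivalent so the circuit becomes R_A in series with R_p.
R_p = (82.0×8.74)/(82.0+8.74) = 7.898 Ω
R_total = 66.0 + 7.898 = 73.90 Ω
I = V / R_total = 7.90 / 73.90 = 0.1069 A
Voltage across the parallel pair: V_p = I × R_p = 0.1069 × 7.898 = 0.8443 V
R_B sees V_p directly, so P = V_p² / R_B.
P_R_B = (0.8443)² / 82.0 = 0.008694 W

0.00869 W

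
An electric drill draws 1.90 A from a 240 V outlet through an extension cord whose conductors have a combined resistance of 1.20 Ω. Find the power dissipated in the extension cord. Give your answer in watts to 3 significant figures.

4.33 W

The extension cord is a series resistance carrying the load current; its dissipation is I²R_line.
The extension cord carries the full 1.90 A.
P_line = I² R_line = (1.900)² × 1.20 = 4.332 W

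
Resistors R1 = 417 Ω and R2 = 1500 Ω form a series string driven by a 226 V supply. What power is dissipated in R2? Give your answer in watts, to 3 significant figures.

20.8 W

In a series string the same current flows through every resistor — find that current, then P = I²R for the one we want.
R_total = 417 + 1500 = 1917 Ω
I = V / R_total = 226 / 1917 = 0.1179 A
P_R2 = I² × R2 = (0.1179)² × 1500 = 20.85 W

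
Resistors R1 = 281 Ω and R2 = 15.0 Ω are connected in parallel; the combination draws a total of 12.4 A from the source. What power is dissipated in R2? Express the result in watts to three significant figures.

2080 W

The branches share the same voltage, but only the total current is given — find V from the equivalent resistance first.
1/R_eq = 1/281 + 1/15.0 ⇒ R_eq = 14.24 Ω
V = I_total × R_eq = 12.40 × 14.24 = 176.6 V
P_R2 = V² / R2 = (176.6)² / 15.0 = 2079 W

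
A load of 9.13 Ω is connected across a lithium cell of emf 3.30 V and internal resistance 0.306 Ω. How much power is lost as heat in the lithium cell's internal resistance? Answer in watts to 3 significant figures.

0.0374 W

Internal loss is I²r, with I set by the total series resistance r+R.
I = ε / (r + R) = 3.30 / (0.306 + 9.13) = 0.3497 A
P_int = I² r = (0.3497)² × 0.306 = 0.03743 W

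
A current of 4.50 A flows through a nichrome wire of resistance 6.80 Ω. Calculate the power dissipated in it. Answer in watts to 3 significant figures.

138 W

With I and R stated, P = I²R applies in one step.
P = (4.500 A)² × 6.80 Ω = 137.7 W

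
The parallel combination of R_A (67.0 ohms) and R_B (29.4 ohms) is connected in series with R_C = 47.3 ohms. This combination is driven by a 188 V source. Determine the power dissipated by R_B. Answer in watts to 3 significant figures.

109 W

Combine R_A and R_B into their parallel equivalent first, reducing the network to two series resistors.
R_p = (67.0×29.4)/(67.0+29.4) = 20.43 Ω
R_total = R_p + 47.3 = 20.43 + 47.3 = 67.73 Ω
I = V / R_total = 188 / 67.73 = 2.776 A
Voltage across the parallel pair: V_p = I × R_p = 2.776 × 20.43 = 56.72 V
R_B has V_p across it, so P = V_p²/R_B.
P_R_B = (56.72)² / 29.4 = 109.4 W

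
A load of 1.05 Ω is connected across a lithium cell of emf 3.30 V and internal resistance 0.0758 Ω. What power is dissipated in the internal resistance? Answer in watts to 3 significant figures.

The internal resistance carries the same current as the load; P_int = I²r.
I = ε / (r + R) = 3.30 / (0.0758 + 1.05) = 2.931 A
P_int = I² r = (2.931)² × 0.0758 = 0.6513 W

0.651 W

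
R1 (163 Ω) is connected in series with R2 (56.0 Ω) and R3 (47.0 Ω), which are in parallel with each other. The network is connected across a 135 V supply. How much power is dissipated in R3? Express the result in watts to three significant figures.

7.12 W

Replace R2 and R3 with their parallel equivalent so the circuit becomes R1 in series with R_p.
R_p = (56.0×47.0)/(56.0+47.0) = 25.55 Ω
R_total = 163 + 25.55 = 188.6 Ω
I = V / R_total = 135 / 188.6 = 0.7160 A
Voltage across the parallel pair: V_p = I × R_p = 0.7160 × 25.55 = 18.30 V
R3 sees V_p directly, so P = V_p² / R3.
P_R3 = (18.30)² / 47.0 = 7.122 W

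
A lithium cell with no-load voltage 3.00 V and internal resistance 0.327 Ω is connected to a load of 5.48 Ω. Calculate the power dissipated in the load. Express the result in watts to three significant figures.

1.46 W

The internal resistance and the load are in series, so the same I flows through both; get I from ε/(r+R), then I²R for the load.
I = ε / (r + R) = 3.00 / (0.327 + 5.48) = 0.5166 A
P_load = I² R = (0.5166)² × 5.48 = 1.463 W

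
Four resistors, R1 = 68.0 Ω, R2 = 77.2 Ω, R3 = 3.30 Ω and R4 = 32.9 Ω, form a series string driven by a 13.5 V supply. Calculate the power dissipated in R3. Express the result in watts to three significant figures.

0.0183 W

In a series string the same current flows through every resistor — find that current, then P = I²R for the one we want.
R_total = 68.0 + 77.2 + 3.30 + 32.9 = 181.4 Ω
I = V / R_total = 13.5 / 181.4 = 0.07442 A
P_R3 = I² × R3 = (0.07442)² × 3.30 = 0.01828 W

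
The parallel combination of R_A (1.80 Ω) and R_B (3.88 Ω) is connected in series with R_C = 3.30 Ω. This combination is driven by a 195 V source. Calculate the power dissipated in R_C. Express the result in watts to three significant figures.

First find R_p for the parallel pair, then treat R_p + R_C as a series loop.
R_p = (1.80×3.88)/(1.80+3.88) = 1.230 Ω
R_total = R_p + 3.30 = 1.230 + 3.30 = 4.530 Ω
I = V / R_total = 195 / 4.530 = 43.05 A
R_C is the series element, so its power is I²R.
P_R_C = (43.05)² × 3.30 = 6116 W

6120 W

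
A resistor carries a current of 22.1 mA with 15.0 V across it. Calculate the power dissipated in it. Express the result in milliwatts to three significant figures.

V and I are known directly — P = V I, no intermediate step needed.
P = 15.0 V × 0.02210 A = 0.3315 W

332 mW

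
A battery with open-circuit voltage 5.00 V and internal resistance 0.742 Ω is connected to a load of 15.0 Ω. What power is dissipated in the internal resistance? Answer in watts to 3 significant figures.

The source's internal resistance is just another series element carrying I; its dissipation is I²r.
I = ε / (r + R) = 5.00 / (0.742 + 15.0) = 0.3176 A
P_int = I² r = (0.3176)² × 0.742 = 0.07486 W

0.0749 W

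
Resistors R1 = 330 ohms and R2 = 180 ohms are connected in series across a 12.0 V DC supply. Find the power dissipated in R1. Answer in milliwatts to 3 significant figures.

183 mW

Every series element carries the same I. Get I from the total resistance, then P = I² × R1.
R_total = 330 + 180 = 510.0 Ω
I = V / R_total = 12.0 / 510.0 = 0.02353 A
P_R1 = I² × R1 = (0.02353)² × 330 = 0.1827 W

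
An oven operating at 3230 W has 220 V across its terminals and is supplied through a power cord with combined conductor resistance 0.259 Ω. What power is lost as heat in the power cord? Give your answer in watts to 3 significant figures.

55.8 W

The power cord is a series resistance carrying the load current; its dissipation is I²R_line.
I = P / V = 3230 / 220 = 14.68 A through the power cord.
P_line = I² R_line = (14.68)² × 0.259 = 55.83 W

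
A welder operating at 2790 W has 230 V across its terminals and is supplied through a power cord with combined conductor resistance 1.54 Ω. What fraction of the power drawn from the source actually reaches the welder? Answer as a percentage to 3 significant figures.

92.5 %

I = P / V = 2790 / 230 = 12.13 A through the power cord.
P_line = I² R_line = (12.13)² × 1.54 = 226.6 W
P_source = P_load + P_line = 2790 + 226.6 = 3017 W
η = P_load / P_source = 2790 / 3017 = 0.9249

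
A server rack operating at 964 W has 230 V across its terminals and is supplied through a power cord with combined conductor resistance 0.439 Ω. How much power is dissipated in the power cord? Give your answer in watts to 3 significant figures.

The power cord is a series resistance carrying the load current; its dissipation is I²R_line.
I = P / V = 964 / 230 = 4.191 A through the power cord.
P_line = I² R_line = (4.191)² × 0.439 = 7.712 W

7.71 W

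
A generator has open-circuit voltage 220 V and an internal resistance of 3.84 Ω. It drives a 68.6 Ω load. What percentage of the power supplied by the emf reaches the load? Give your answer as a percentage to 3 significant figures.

94.7 %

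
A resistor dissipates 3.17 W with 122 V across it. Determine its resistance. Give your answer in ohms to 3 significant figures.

Rearranging the power relation for the two known quantities gives R = V² / P.
R = (122)² / 3.17 = 4695 Ω

4700 Ω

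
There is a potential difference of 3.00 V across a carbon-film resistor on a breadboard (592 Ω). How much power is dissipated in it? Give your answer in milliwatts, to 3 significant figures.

15.2 mW

With V across and R both known, P = V²/R gives the dissipation directly.
P = (3.00 V)² / 592 Ω = 0.01520 W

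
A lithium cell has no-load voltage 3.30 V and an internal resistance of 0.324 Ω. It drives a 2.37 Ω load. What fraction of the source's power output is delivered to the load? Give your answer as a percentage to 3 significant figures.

η = P_load/(P_load+P_int) = I²R/(I²R+I²r) = R/(R+r) — the I² cancels for series elements.
η = R / (R + r) = 2.37 / (2.37 + 0.324) = 0.8797

88.0 %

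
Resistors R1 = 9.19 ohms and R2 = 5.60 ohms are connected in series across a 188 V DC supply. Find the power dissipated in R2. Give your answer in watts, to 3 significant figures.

Series elements share the same current, so find I first, then use P = I²R.
R_total = 9.19 + 5.60 = 14.79 Ω
I = V / R_total = 188 / 14.79 = 12.71 A
P_R2 = I² × R2 = (12.71)² × 5.60 = 904.8 W

905 W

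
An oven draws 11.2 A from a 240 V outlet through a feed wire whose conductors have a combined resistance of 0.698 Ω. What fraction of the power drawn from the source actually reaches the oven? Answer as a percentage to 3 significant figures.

The feed wire carries the full 11.2 A.
P_line = I² R_line = (11.20)² × 0.698 = 87.56 W
P_source = V I = 240 × 11.20 = 2688 W; P_load = 2600 W
η = P_load / P_source = 2600 / 2688 = 0.9674

96.7 %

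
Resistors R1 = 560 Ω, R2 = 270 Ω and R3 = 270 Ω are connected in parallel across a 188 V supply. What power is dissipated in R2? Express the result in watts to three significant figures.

Each parallel branch sees the full supply voltage, so P = V²/R applies directly to the target branch.
P_R2 = V² / R2 = (188)² / 270 Ω = 130.9 W

131 W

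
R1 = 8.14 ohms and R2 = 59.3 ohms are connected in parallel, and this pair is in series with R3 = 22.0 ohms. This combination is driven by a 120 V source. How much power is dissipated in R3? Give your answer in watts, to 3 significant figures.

373 W

Reduce the parallel combination to a single R_p; the circuit then becomes R_p in series with the remaining resistor.
R_p = (8.14×59.3)/(8.14+59.3) = 7.158 Ω
R_total = R_p + 22.0 = 7.158 + 22.0 = 29.16 Ω
I = V / R_total = 120 / 29.16 = 4.116 A
R3 is the series element, so its power is I²R.
P_R3 = (4.116)² × 22.0 = 372.6 W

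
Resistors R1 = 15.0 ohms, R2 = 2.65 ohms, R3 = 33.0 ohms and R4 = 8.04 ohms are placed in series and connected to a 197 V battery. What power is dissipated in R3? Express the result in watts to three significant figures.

In a series string the same current flows through every resistor — find that current, then P = I²R for the one we want.
R_total = 15.0 + 2.65 + 33.0 + 8.04 = 58.69 Ω
I = V / R_total = 197 / 58.69 = 3.357 A
P_R3 = I² × R3 = (3.357)² × 33.0 = 371.8 W

372 W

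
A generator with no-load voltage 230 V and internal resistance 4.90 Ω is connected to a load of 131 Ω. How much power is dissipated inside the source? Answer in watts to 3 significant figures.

Internal loss is I²r, with I set by the total series resistance r+R.
I = ε / (r + R) = 230 / (4.90 + 131) = 1.692 A
P_int = I² r = (1.692)² × 4.90 = 14.04 W

14.0 W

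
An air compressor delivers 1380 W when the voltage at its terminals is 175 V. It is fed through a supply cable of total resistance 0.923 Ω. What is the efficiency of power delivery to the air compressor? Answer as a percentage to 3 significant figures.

96.0 %

I = P / V = 1380 / 175 = 7.886 A through the supply cable.
P_line = I² R_line = (7.886)² × 0.923 = 57.40 W
P_source = P_load + P_line = 1380 + 57.40 = 1437 W
η = P_load / P_source = 1380 / 1437 = 0.9601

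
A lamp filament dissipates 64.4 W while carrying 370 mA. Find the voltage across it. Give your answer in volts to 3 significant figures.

174 V

Rearranging the power relation for the two known quantities gives V = P / I.
V = 64.4 / 0.3700 = 174.1 V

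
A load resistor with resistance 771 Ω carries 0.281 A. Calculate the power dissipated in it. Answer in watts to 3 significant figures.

60.9 W

The current through and the resistance of the element are both given; use P = I²R.
P = (0.2810 A)² × 771 Ω = 60.88 W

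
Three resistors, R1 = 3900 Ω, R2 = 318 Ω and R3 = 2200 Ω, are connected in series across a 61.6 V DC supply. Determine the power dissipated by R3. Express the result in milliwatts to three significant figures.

In a series string the same current flows through every resistor — find that current, then P = I²R for the one we want.
R_total = 3900 + 318 + 2200 = 6418 Ω
I = V / R_total = 61.6 / 6418 = 0.009598 A
P_R3 = I² × R3 = (0.009598)² × 2200 = 0.2027 W

203 mW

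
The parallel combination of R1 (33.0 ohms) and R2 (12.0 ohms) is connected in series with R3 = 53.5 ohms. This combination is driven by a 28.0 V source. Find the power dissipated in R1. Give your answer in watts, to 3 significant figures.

Collapse the R1‖R2 pair into one equivalent R_p; then R_p and R3 form a series string.
R_p = (33.0×12.0)/(33.0+12.0) = 8.800 Ω
R_total = R_p + 53.5 = 8.800 + 53.5 = 62.30 Ω
I = V / R_total = 28.0 / 62.30 = 0.4494 A
Voltage across the parallel pair: V_p = I × R_p = 0.4494 × 8.800 = 3.955 V
R1 sits across V_p; its power is V_p²/R.
P_R1 = (3.955)² / 33.0 = 0.4740 W

0.474 W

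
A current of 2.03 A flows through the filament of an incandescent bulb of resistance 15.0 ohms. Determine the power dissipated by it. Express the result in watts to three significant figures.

61.8 W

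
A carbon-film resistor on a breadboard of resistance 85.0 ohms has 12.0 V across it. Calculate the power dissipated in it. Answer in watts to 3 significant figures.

Voltage and resistance are given, so P = V²/R is the one-step route.
P = (12.0 V)² / 85.0 Ω = 1.694 W

1.69 W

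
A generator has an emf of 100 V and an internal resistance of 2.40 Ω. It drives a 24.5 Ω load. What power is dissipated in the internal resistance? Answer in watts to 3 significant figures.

33.2 W

The source's internal resistance is just another series element carrying I; its dissipation is I²r.
I = ε / (r + R) = 100 / (2.40 + 24.5) = 3.717 A
P_int = I² r = (3.717)² × 2.40 = 33.17 W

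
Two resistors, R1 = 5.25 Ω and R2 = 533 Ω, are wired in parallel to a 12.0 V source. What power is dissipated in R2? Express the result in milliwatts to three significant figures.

Parallel branches share the same voltage; P = V²/R gives the branch power in one step.
P_R2 = V² / R2 = (12.0)² / 533 Ω = 0.2702 W

270 mW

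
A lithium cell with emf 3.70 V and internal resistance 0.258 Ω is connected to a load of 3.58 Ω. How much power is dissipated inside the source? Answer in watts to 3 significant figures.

The source's internal resistance is just another series element carrying I; its dissipation is I²r.
I = ε / (r + R) = 3.70 / (0.258 + 3.58) = 0.9640 A
P_int = I² r = (0.9640)² × 0.258 = 0.2398 W

0.240 W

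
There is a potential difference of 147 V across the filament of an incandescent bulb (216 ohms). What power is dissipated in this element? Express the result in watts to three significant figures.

V and R are stated; P = V²/R avoids computing the current.
P = (147 V)² / 216 Ω = 100.0 W

100 W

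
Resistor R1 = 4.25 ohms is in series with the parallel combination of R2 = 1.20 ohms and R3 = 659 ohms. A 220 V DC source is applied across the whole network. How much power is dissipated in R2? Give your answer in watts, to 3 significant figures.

Replace R2 and R3 with their parallel equivalent so the circuit becomes R1 in series with R_p.
R_p = (1.20×659)/(1.20+659) = 1.198 Ω
R_total = 4.25 + 1.198 = 5.448 Ω
I = V / R_total = 220 / 5.448 = 40.38 A
Voltage across the parallel pair: V_p = I × R_p = 40.38 × 1.198 = 48.37 V
R2 is across V_p, so use P = V²/R for that branch.
P_R2 = (48.37)² / 1.20 = 1950 W

1950 W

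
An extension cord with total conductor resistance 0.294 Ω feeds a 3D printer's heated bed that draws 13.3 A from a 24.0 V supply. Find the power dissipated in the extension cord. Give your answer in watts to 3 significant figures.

52.0 W

Only the current and the line resistance are needed for the I²R loss.
The extension cord carries the full 13.3 A.
P_line = I² R_line = (13.30)² × 0.294 = 52.01 W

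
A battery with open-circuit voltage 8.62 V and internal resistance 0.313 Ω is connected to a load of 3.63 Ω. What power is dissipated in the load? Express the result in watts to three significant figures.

17.3 W

The internal resistance and the load are in series, so the same I flows through both; get I from ε/(r+R), then I²R for the load.
I = ε / (r + R) = 8.62 / (0.313 + 3.63) = 2.186 A
P_load = I² R = (2.186)² × 3.63 = 17.35 W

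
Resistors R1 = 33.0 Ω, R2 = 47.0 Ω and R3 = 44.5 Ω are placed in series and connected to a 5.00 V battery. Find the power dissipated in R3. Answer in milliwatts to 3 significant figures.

71.8 mW

Since the resistors are in series they all carry the loop current I = V/R_total; the power in any one is I²R.
R_total = 33.0 + 47.0 + 44.5 = 124.5 Ω
I = V / R_total = 5.00 / 124.5 = 0.04016 A
P_R3 = I² × R3 = (0.04016)² × 44.5 = 0.07177 W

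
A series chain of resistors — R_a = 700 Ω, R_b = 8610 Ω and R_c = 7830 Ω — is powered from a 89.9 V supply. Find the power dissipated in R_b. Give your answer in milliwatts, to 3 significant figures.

In a series string the same current flows through every resistor — find that current, then P = I²R for the one we want.
R_total = 700 + 8610 + 7830 = 17140 Ω
I = V / R_total = 89.9 / 17140 = 0.005245 A
P_R_b = I² × R_b = (0.005245)² × 8610 = 0.2369 W

237 mW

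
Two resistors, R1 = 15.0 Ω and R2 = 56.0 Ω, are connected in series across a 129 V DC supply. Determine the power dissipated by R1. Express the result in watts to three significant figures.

Every series element carries the same I. Get I from the total resistance, then P = I² × R1.
R_total = 15.0 + 56.0 = 71.00 Ω
I = V / R_total = 129 / 71.00 = 1.817 A
P_R1 = I² × R1 = (1.817)² × 15.0 = 49.52 W

49.5 W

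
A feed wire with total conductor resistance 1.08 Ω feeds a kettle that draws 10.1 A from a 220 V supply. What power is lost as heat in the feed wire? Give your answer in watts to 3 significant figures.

110 W

Only the current and the line resistance are needed for the I²R loss.
The feed wire carries the full 10.1 A.
P_line = I² R_line = (10.10)² × 1.08 = 110.2 W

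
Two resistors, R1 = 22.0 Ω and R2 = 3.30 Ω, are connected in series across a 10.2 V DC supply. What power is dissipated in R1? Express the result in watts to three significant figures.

3.58 W

Every series element carries the same I. Get I from the total resistance, then P = I² × R1.
R_total = 22.0 + 3.30 = 25.30 Ω
I = V / R_total = 10.2 / 25.30 = 0.4032 A
P_R1 = I² × R1 = (0.4032)² × 22.0 = 3.576 W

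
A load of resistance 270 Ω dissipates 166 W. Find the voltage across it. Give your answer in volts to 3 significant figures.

212 V

Rearranging the power relation for the two known quantities gives V = √(P R).
V = √(166 × 270) = 211.7 V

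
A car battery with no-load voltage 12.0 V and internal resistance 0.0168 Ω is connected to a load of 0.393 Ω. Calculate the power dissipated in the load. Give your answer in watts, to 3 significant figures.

337 W

The internal resistance and the load are in series, so the same I flows through both; get I from ε/(r+R), then I²R for the load.
I = ε / (r + R) = 12.0 / (0.0168 + 0.393) = 29.28 A
P_load = I² R = (29.28)² × 0.393 = 337.0 W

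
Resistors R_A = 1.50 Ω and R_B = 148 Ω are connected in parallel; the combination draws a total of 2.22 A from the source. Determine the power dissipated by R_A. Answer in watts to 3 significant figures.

7.24 W

We need the common branch voltage; get it from I_total × R_eq, then P = V²/R for the branch.
1/R_eq = 1/1.50 + 1/148 ⇒ R_eq = 1.485 Ω
V = I_total × R_eq = 2.220 × 1.485 = 3.297 V
P_R_A = V² / R_A = (3.297)² / 1.50 = 7.245 W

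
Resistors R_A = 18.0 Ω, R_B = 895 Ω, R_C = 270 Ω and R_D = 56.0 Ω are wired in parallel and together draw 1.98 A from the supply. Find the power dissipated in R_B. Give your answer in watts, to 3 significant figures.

0.716 W

We need the common branch voltage; get it from I_total × R_eq, then P = V²/R for the branch.
1/R_eq = 1/18.0 + 1/895 + 1/270 + 1/56.0 ⇒ R_eq = 12.78 Ω
V = I_total × R_eq = 1.980 × 12.78 = 25.31 V
P_R_B = V² / R_B = (25.31)² / 895 = 0.7157 W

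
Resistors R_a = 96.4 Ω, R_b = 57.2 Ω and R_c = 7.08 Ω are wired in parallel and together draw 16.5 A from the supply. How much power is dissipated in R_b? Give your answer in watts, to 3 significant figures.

We need the common branch voltage; get it from I_total × R_eq, then P = V²/R for the branch.
1/R_eq = 1/96.4 + 1/57.2 + 1/7.08 ⇒ R_eq = 5.914 Ω
V = I_total × R_eq = 16.50 × 5.914 = 97.58 V
P_R_b = V² / R_b = (97.58)² / 57.2 = 166.5 W

166 W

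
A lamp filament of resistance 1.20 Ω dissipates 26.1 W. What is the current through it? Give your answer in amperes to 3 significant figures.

4.66 A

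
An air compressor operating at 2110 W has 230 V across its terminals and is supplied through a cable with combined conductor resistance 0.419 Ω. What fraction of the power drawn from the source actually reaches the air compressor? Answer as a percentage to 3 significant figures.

I = P / V = 2110 / 230 = 9.174 A through the cable.
P_line = I² R_line = (9.174)² × 0.419 = 35.26 W
P_source = P_load + P_line = 2110 + 35.26 = 2145 W
η = P_load / P_source = 2110 / 2145 = 0.9836

98.4 %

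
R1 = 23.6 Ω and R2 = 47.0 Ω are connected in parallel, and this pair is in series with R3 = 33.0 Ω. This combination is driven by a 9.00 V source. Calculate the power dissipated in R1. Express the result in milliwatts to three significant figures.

357 mW

Reduce the parallel combination to a single R_p; the circuit then becomes R_p in series with the remaining resistor.
R_p = (23.6×47.0)/(23.6+47.0) = 15.71 Ω
R_total = R_p + 33.0 = 15.71 + 33.0 = 48.71 Ω
I = V / R_total = 9.00 / 48.71 = 0.1848 A
Voltage across the parallel pair: V_p = I × R_p = 0.1848 × 15.71 = 2.903 V
Use P = V²/R for R1 with V = V_p.
P_R1 = (2.903)² / 23.6 = 0.3570 W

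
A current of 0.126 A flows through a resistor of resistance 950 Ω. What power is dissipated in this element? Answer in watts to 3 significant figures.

15.1 W

With I and R stated, P = I²R applies in one step.
P = (0.1260 A)² × 950 Ω = 15.08 W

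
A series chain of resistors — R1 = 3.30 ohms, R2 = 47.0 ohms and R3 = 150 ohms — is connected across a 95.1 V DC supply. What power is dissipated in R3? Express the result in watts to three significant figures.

33.8 W

Since the resistors are in series they all carry the loop current I = V/R_total; the power in any one is I²R.
R_total = 3.30 + 47.0 + 150 = 200.3 Ω
I = V / R_total = 95.1 / 200.3 = 0.4748 A
P_R3 = I² × R3 = (0.4748)² × 150 = 33.81 W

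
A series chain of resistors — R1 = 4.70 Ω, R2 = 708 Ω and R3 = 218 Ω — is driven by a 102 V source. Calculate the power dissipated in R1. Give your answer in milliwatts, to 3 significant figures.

In a series string the same current flows through every resistor — find that current, then P = I²R for the one we want.
R_total = 4.70 + 708 + 218 = 930.7 Ω
I = V / R_total = 102 / 930.7 = 0.1096 A
P_R1 = I² × R1 = (0.1096)² × 4.70 = 0.05645 W

56.5 mW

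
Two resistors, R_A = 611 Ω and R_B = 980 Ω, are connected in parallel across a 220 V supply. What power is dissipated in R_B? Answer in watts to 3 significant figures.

49.4 W

The supply voltage appears across each parallel branch — just use P = V²/R_B.
P_R_B = V² / R_B = (220)² / 980 Ω = 49.39 W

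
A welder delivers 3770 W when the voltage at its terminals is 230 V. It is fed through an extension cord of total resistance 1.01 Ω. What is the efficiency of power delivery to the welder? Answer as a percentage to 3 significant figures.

I = P / V = 3770 / 230 = 16.39 A through the extension cord.
P_line = I² R_line = (16.39)² × 1.01 = 271.4 W
P_source = P_load + P_line = 3770 + 271.4 = 4041 W
η = P_load / P_source = 3770 / 4041 = 0.9329

93.3 %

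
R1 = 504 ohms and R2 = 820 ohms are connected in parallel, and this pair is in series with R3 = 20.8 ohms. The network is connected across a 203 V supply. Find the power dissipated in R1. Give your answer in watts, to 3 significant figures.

71.9 W

Reduce the parallel combination to a single R_p; the circuit then becomes R_p in series with the remaining resistor.
R_p = (504×820)/(504+820) = 312.1 Ω
R_total = R_p + 20.8 = 312.1 + 20.8 = 332.9 Ω
I = V / R_total = 203 / 332.9 = 0.6097 A
Voltage across the parallel pair: V_p = I × R_p = 0.6097 × 312.1 = 190.3 V
R1 has V_p across it, so P = V_p²/R1.
P_R1 = (190.3)² / 504 = 71.87 W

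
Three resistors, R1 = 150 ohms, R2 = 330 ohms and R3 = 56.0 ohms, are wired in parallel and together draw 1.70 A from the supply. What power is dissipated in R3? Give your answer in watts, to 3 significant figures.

Parallel branches share V, not I — compute V via R_eq, then use V²/R for the target branch.
1/R_eq = 1/150 + 1/330 + 1/56.0 ⇒ R_eq = 36.29 Ω
V = I_total × R_eq = 1.700 × 36.29 = 61.70 V
P_R3 = V² / R3 = (61.70)² / 56.0 = 67.97 W

68.0 W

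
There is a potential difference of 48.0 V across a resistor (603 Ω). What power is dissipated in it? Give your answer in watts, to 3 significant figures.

3.82 W

With V across and R both known, P = V²/R gives the dissipation directly.
P = (48.0 V)² / 603 Ω = 3.821 W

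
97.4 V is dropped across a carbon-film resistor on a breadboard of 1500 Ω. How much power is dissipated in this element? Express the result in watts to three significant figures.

We know the drop across the element and its resistance — P = V²/R, one step.
P = (97.4 V)² / 1500 Ω = 6.325 W

6.32 W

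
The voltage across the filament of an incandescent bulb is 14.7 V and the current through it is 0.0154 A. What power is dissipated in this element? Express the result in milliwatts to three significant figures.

Both the voltage across and the current through the element are known, so P = V I applies directly.
P = 14.7 V × 0.01540 A = 0.2264 W

226 mW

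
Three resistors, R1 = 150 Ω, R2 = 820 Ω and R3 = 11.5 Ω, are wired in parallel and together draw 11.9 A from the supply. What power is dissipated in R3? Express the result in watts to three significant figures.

Parallel branches share V, not I — compute V via R_eq, then use V²/R for the target branch.
1/R_eq = 1/150 + 1/820 + 1/11.5 ⇒ R_eq = 10.54 Ω
V = I_total × R_eq = 11.90 × 10.54 = 125.5 V
P_R3 = V² / R3 = (125.5)² / 11.5 = 1369 W

1370 W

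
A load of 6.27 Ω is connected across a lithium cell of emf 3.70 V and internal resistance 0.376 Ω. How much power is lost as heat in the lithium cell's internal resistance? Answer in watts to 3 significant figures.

The internal resistance carries the same current as the load; P_int = I²r.
I = ε / (r + R) = 3.70 / (0.376 + 6.27) = 0.5567 A
P_int = I² r = (0.5567)² × 0.376 = 0.1165 W

0.117 W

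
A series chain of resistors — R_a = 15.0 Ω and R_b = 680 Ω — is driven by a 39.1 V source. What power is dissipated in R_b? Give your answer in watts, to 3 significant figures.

Since the resistors are in series they all carry the loop current I = V/R_total; the power in any one is I²R.
R_total = 15.0 + 680 = 695.0 Ω
I = V / R_total = 39.1 / 695.0 = 0.05626 A
P_R_b = I² × R_b = (0.05626)² × 680 = 2.152 W

2.15 W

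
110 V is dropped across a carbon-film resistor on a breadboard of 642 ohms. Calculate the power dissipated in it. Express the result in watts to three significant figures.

18.8 W

V and R are stated; P = V²/R avoids computing the current.
P = (110 V)² / 642 Ω = 18.85 W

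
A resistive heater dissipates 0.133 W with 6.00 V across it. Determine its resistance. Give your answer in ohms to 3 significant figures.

271 Ω

Inverting the appropriate power form: R = V² / P.
R = (6.00)² / 0.133 = 270.7 Ω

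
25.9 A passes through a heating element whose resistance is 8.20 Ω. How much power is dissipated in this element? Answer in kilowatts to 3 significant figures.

5.50 kW

The current through and the resistance of the element are both given; use P = I²R.
P = (25.90 A)² × 8.20 Ω = 5501 W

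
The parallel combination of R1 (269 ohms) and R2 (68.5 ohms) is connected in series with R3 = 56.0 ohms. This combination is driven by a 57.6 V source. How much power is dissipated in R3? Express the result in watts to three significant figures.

15.2 W

Collapse the R1‖R2 pair into one equivalent R_p; then R_p and R3 form a series string.
R_p = (269×68.5)/(269+68.5) = 54.60 Ω
R_total = R_p + 56.0 = 54.60 + 56.0 = 110.6 Ω
I = V / R_total = 57.6 / 110.6 = 0.5208 A
R3 carries the full series current, so P = I²R.
P_R3 = (0.5208)² × 56.0 = 15.19 W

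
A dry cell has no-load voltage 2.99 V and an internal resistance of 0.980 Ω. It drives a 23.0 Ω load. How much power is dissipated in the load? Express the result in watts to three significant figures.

0.358 W

With r and R in series, I = ε/(r+R); the load dissipates I²R.
I = ε / (r + R) = 2.99 / (0.980 + 23.0) = 0.1247 A
P_load = I² R = (0.1247)² × 23.0 = 0.3576 W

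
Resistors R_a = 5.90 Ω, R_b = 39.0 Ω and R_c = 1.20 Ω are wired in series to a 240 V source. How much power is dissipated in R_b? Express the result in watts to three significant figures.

1060 W

The current is common to all series resistors; compute it, then apply P = I²R for the target.
R_total = 5.90 + 39.0 + 1.20 = 46.10 Ω
I = V / R_total = 240 / 46.10 = 5.206 A
P_R_b = I² × R_b = (5.206)² × 39.0 = 1057 W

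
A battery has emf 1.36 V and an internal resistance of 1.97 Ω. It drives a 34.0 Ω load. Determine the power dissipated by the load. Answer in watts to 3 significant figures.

0.0486 W

Find the circuit current first, then P = I²R for the load (series elements share I).
I = ε / (r + R) = 1.36 / (1.97 + 34.0) = 0.03781 A
P_load = I² R = (0.03781)² × 34.0 = 0.04860 W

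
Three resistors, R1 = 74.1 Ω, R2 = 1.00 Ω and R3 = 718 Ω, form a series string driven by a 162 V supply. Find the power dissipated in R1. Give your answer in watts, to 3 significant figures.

3.09 W

Since the resistors are in series they all carry the loop current I = V/R_total; the power in any one is I²R.
R_total = 74.1 + 1.00 + 718 = 793.1 Ω
I = V / R_total = 162 / 793.1 = 0.2043 A
P_R1 = I² × R1 = (0.2043)² × 74.1 = 3.092 W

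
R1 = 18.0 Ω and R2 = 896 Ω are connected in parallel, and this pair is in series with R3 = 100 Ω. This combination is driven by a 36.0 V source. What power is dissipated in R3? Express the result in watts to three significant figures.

Reduce the parallel combination to a single R_p; the circuit then becomes R_p in series with the remaining resistor.
R_p = (18.0×896)/(18.0+896) = 17.65 Ω
R_total = R_p + 100 = 17.65 + 100 = 117.6 Ω
I = V / R_total = 36.0 / 117.6 = 0.3060 A
R3 is the series element, so its power is I²R.
P_R3 = (0.3060)² × 100 = 9.364 W

9.36 W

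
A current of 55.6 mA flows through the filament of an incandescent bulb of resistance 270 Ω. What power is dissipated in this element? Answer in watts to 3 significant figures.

0.835 W

Knowing I and R, the power is just I²R — no need to find V first.
P = (0.05560 A)² × 270 Ω = 0.8347 W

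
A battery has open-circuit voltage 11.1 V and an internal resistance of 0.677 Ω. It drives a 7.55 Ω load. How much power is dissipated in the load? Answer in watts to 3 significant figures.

Find the circuit current first, then P = I²R for the load (series elements share I).
I = ε / (r + R) = 11.1 / (0.677 + 7.55) = 1.349 A
P_load = I² R = (1.349)² × 7.55 = 13.74 W

13.7 W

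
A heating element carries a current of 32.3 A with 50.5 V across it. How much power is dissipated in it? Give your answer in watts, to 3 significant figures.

1630 W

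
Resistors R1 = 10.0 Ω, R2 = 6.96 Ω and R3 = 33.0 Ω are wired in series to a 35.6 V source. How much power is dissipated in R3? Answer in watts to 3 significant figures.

16.8 W

Series elements share the same current, so find I first, then use P = I²R.
R_total = 10.0 + 6.96 + 33.0 = 49.96 Ω
I = V / R_total = 35.6 / 49.96 = 0.7126 A
P_R3 = I² × R3 = (0.7126)² × 33.0 = 16.76 W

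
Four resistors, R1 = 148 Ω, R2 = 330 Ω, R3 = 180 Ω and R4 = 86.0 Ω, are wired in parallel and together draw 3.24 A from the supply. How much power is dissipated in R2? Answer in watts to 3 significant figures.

43.7 W

The branches share the same voltage, but only the total current is given — find V from the equivalent resistance first.
1/R_eq = 1/148 + 1/330 + 1/180 + 1/86.0 ⇒ R_eq = 37.08 Ω
V = I_total × R_eq = 3.240 × 37.08 = 120.1 V
P_R2 = V² / R2 = (120.1)² / 330 = 43.73 W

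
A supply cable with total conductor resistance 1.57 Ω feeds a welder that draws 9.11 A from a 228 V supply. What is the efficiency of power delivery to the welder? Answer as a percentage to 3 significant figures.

The supply cable carries the full 9.11 A.
P_line = I² R_line = (9.110)² × 1.57 = 130.3 W
P_source = V I = 228 × 9.110 = 2077 W; P_load = 1947 W
η = P_load / P_source = 1947 / 2077 = 0.9373

93.7 %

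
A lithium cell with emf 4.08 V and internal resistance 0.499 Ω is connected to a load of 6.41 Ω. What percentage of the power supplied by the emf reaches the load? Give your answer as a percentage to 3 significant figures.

Both r and R carry the same current, so the power split is just the resistance split: η = R/(R+r).
η = R / (R + r) = 6.41 / (6.41 + 0.499) = 0.9278

92.8 %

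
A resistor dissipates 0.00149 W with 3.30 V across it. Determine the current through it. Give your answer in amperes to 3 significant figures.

0.000452 A

From P = V I = I²R = V²/R, with the two given quantities we get I = P / V.
I = 0.00149 / 3.30 = 0.0004515 A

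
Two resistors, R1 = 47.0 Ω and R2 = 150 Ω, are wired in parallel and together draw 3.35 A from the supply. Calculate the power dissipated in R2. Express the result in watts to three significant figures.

Parallel branches share V, not I — compute V via R_eq, then use V²/R for the target branch.
1/R_eq = 1/47.0 + 1/150 ⇒ R_eq = 35.79 Ω
V = I_total × R_eq = 3.350 × 35.79 = 119.9 V
P_R2 = V² / R2 = (119.9)² / 150 = 95.82 W

95.8 W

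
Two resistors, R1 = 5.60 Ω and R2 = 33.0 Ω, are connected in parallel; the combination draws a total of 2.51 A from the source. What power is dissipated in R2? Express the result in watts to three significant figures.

We need the common branch voltage; get it from I_total × R_eq, then P = V²/R for the branch.
1/R_eq = 1/5.60 + 1/33.0 ⇒ R_eq = 4.788 Ω
V = I_total × R_eq = 2.510 × 4.788 = 12.02 V
P_R2 = V² / R2 = (12.02)² / 33.0 = 4.376 W

4.38 W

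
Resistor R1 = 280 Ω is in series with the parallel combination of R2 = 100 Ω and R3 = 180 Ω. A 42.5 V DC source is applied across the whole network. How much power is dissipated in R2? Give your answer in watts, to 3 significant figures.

0.630 W

Replace R2 and R3 with their parallel equivalent so the circuit becomes R1 in series with R_p.
R_p = (100×180)/(100+180) = 64.29 Ω
R_total = 280 + 64.29 = 344.3 Ω
I = V / R_total = 42.5 / 344.3 = 0.1234 A
Voltage across the parallel pair: V_p = I × R_p = 0.1234 × 64.29 = 7.936 V
R2 is across V_p, so use P = V²/R for that branch.
P_R2 = (7.936)² / 100 = 0.6298 W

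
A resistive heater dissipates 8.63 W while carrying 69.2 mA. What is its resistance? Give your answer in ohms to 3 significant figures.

1800 Ω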